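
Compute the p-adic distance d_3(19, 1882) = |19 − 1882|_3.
d_3(19, 1882) = 1/81

Step 1 — x − y = 19 − 1882 = -1863. Step 2 — v_3(-1863) = 4 (factor: -1863 = −(3^4 · 23); the sign does not affect v_p). Step 3 — |x − y|_3 = 3^{-4} = 1/81.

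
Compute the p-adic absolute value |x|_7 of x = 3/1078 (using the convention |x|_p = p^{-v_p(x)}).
|3/1078|_7 = 49

Step 1 — compute v_7(x) by factoring powers of 7 out of the numerator and denominator: v_7(3/1078) = -2. Step 2 — apply |x|_p = p^{-v_p(x)} = 7^{2} = 49.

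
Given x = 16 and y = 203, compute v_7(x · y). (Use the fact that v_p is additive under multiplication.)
v_7(3248) = 1

v_p(x) = 0 (factor: 16 = 7^0 · 16); v_p(y) = 1 (factor: 203 = 7^1 · 29). Additivity: v_p(xy) = v_p(x) + v_p(y) = 0 + 1 = 1. (Direct check: xy = 3248 = 7^1 · (464).)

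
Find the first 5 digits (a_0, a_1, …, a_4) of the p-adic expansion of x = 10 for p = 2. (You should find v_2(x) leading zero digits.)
(a_0, …, a_4) = (0, 1, 0, 1, 0)

v_2(10) = 1, so a_0 = ... = a_0 = 0. Factor out: x = 2^1 · u with u = 5 a unit in ℤ_2. Expand u iteratively via a_{v+i} = u_i mod 2, u_{i+1} = (u_i − a_{v+i})/2:
  u_0 = 5;  a_1 = 1;  u_1 = (u_0 − 1)/2 = 2
  u_1 = 2;  a_2 = 0;  u_2 = (u_1 − 0)/2 = 1
  u_2 = 1;  a_3 = 1;  u_3 = (u_2 − 1)/2 = 0
  u_3 = 0;  a_4 = 0;  u_4 = (u_3 − 0)/2 = 0
Digits: (0, 1, 0, 1, 0).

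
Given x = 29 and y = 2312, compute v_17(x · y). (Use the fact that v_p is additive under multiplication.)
v_17(67048) = 2

v_p(x) = 0 (factor: 29 = 17^0 · 29); v_p(y) = 2 (factor: 2312 = 17^2 · 8). Additivity: v_p(xy) = v_p(x) + v_p(y) = 0 + 2 = 2. (Direct check: xy = 67048 = 17^2 · (232).)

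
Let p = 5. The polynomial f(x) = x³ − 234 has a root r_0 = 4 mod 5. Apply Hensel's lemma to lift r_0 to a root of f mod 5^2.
r_1 = 19 (mod 25)

Hensel: r_{i+1} = r_i − f(r_i)/f′(r_i) mod 5^{i+2}, where f′(x) = 3x². Iterate:
  r_0 = 4 (mod 5)
  r_1 = 19 (mod 25)
Final: r = 19 with f(r) ≡ 0 mod 5^2.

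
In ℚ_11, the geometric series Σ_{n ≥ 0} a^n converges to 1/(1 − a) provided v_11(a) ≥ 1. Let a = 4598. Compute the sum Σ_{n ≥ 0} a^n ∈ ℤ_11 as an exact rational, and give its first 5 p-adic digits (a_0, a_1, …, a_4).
Σ a^n = 1/(1 − a) = -1/4597;  first 5 digits = (1, 0, 5, 3, 3)

v_11(a) = 2 ≥ 1, so the series converges in ℤ_11 to 1/(1 − a) = 1/(1 − 4598) = -1/4597. Expand this rational in ℤ_11: compute digits iteratively via d_i = x_i mod 11, x_{i+1} = (x_i − d_i)/11. The first 5 digits are (1, 0, 5, 3, 3).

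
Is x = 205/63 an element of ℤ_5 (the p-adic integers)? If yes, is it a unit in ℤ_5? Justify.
x ∈ ℤ_5 but not a unit; v_5(x) = 1 > 0

ℤ_5 = {x ∈ ℚ_5 : v_5(x) ≥ 0} and ℤ_5^× = {x ∈ ℤ_5 : v_5(x) = 0}. Here v_5(205/63) = v_5(num) − v_5(den) = 1; compare against these criteria.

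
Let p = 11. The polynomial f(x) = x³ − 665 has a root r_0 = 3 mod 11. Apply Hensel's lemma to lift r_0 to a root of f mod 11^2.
r_1 = 58 (mod 121)

Hensel: r_{i+1} = r_i − f(r_i)/f′(r_i) mod 11^{i+2}, where f′(x) = 3x². Iterate:
  r_0 = 3 (mod 11)
  r_1 = 58 (mod 121)
Final: r = 58 with f(r) ≡ 0 mod 11^2.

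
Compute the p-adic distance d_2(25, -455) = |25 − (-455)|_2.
d_2(25, -455) = 1/32

Step 1 — x − y = 25 − (-455) = 480. Step 2 — v_2(480) = 5 (factor: 480 = (2^5 · 15); the sign does not affect v_p). Step 3 — |x − y|_2 = 2^{-5} = 1/32.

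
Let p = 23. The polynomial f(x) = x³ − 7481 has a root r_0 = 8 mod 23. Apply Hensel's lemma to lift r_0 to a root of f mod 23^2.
r_1 = 284 (mod 529)

Hensel: r_{i+1} = r_i − f(r_i)/f′(r_i) mod 23^{i+2}, where f′(x) = 3x². Iterate:
  r_0 = 8 (mod 23)
  r_1 = 284 (mod 529)
Final: r = 284 with f(r) ≡ 0 mod 23^2.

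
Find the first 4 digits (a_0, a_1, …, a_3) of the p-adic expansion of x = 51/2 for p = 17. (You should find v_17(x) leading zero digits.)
(a_0, …, a_3) = (0, 10, 8, 8)

v_17(51/2) = 1, so a_0 = ... = a_0 = 0. Factor out: x = 17^1 · u with u = 3/2 a unit in ℤ_17. Expand u iteratively via a_{v+i} = u_i mod 17, u_{i+1} = (u_i − a_{v+i})/17:
  u_0 = 3/2;  a_1 = 10;  u_1 = (u_0 − 10)/17 = -1/2
  u_1 = -1/2;  a_2 = 8;  u_2 = (u_1 − 8)/17 = -1/2
  u_2 = -1/2;  a_3 = 8;  u_3 = (u_2 − 8)/17 = -1/2
Digits: (0, 10, 8, 8).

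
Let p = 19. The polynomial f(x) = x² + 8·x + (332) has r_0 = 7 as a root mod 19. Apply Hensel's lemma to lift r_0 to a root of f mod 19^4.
r_3 = 76273 (mod 130321)

Hensel: r_{i+1} = r_i − f(r_i)·(f′(r_i))^{-1} mod 19^{i+2}, f′(x) = 2x + 8. Iterate:
  r_0 = 7 (mod 19)
  r_1 = 102 (mod 361)
  r_2 = 824 (mod 6859)
  r_3 = 76273 (mod 130321)
Final: r = 76273 satisfies f(r) ≡ 0 mod 19^4.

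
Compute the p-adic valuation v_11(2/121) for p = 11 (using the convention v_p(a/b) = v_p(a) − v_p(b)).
v_11(2/121) = -2

Factor powers of 11 from the numerator and denominator of the reduced fraction: 2 = 11^0 · 2 and 121 = 11^2 · 1. Apply v_p(a/b) = v_p(a) − v_p(b): v_11(2/121) = 0 − 2 = -2.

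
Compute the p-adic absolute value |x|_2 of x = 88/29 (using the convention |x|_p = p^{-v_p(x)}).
|88/29|_2 = 1/8

Step 1 — compute v_2(x) by factoring powers of 2 out of the numerator and denominator: v_2(88/29) = 3. Step 2 — apply |x|_p = p^{-v_p(x)} = 2^{-3} = 1/8.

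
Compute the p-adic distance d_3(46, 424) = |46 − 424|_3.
d_3(46, 424) = 1/27

Step 1 — x − y = 46 − 424 = -378. Step 2 — v_3(-378) = 3 (factor: -378 = −(3^3 · 14); the sign does not affect v_p). Step 3 — |x − y|_3 = 3^{-3} = 1/27.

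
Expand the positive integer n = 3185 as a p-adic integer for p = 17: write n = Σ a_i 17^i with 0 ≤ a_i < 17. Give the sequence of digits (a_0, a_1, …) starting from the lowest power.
(a_0, a_1, …) = (6, 0, 11)

Repeated division by 17 gives the digits low-to-high: 3185 = 6 + 11·17^2. Digit sequence: (6, 0, 11).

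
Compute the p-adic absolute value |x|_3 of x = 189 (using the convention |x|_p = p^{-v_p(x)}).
|189|_3 = 1/27

Step 1 — compute v_3(x) by factoring powers of 3 out of the numerator and denominator: v_3(189) = 3. Step 2 — apply |x|_p = p^{-v_p(x)} = 3^{-3} = 1/27.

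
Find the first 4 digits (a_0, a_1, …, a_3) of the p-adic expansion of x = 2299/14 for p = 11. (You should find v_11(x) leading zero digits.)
(a_0, …, a_3) = (0, 0, 10, 0)

v_11(2299/14) = 2, so a_0 = ... = a_1 = 0. Factor out: x = 11^2 · u with u = 19/14 a unit in ℤ_11. Expand u iteratively via a_{v+i} = u_i mod 11, u_{i+1} = (u_i − a_{v+i})/11:
  u_0 = 19/14;  a_2 = 10;  u_1 = (u_0 − 10)/11 = -11/14
  u_1 = -11/14;  a_3 = 0;  u_2 = (u_1 − 0)/11 = -1/14
Digits: (0, 0, 10, 0).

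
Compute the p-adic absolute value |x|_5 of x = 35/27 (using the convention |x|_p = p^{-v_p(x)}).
|35/27|_5 = 1/5

Step 1 — compute v_5(x) by factoring powers of 5 out of the numerator and denominator: v_5(35/27) = 1. Step 2 — apply |x|_p = p^{-v_p(x)} = 5^{-1} = 1/5.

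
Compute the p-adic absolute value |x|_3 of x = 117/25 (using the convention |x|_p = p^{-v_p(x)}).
|117/25|_3 = 1/9

Step 1 — compute v_3(x) by factoring powers of 3 out of the numerator and denominator: v_3(117/25) = 2. Step 2 — apply |x|_p = p^{-v_p(x)} = 3^{-2} = 1/9.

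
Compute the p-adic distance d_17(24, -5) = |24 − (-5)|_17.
d_17(24, -5) = 1

Step 1 — x − y = 24 − (-5) = 29. Step 2 — v_17(29) = 0 (factor: 29 = (17^0 · 29); the sign does not affect v_p). Step 3 — |x − y|_17 = 17^{0} = 1.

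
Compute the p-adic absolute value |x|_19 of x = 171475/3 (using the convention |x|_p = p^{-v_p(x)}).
|171475/3|_19 = 1/6859

Step 1 — compute v_19(x) by factoring powers of 19 out of the numerator and denominator: v_19(171475/3) = 3. Step 2 — apply |x|_p = p^{-v_p(x)} = 19^{-3} = 1/6859.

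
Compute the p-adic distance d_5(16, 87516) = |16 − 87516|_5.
d_5(16, 87516) = 1/3125

Step 1 — x − y = 16 − 87516 = -87500. Step 2 — v_5(-87500) = 5 (factor: -87500 = −(5^5 · 28); the sign does not affect v_p). Step 3 — |x − y|_5 = 5^{-5} = 1/3125.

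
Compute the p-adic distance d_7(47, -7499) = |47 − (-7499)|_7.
d_7(47, -7499) = 1/343

Step 1 — x − y = 47 − (-7499) = 7546. Step 2 — v_7(7546) = 3 (factor: 7546 = (7^3 · 22); the sign does not affect v_p). Step 3 — |x − y|_7 = 7^{-3} = 1/343.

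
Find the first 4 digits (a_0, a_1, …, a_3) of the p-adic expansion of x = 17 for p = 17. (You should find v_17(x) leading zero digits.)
(a_0, …, a_3) = (0, 1, 0, 0)

v_17(17) = 1, so a_0 = ... = a_0 = 0. Factor out: x = 17^1 · u with u = 1 a unit in ℤ_17. Expand u iteratively via a_{v+i} = u_i mod 17, u_{i+1} = (u_i − a_{v+i})/17:
  u_0 = 1;  a_1 = 1;  u_1 = (u_0 − 1)/17 = 0
  u_1 = 0;  a_2 = 0;  u_2 = (u_1 − 0)/17 = 0
  u_2 = 0;  a_3 = 0;  u_3 = (u_2 − 0)/17 = 0
Digits: (0, 1, 0, 0).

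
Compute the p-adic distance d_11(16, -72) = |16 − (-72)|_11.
d_11(16, -72) = 1/11

Step 1 — x − y = 16 − (-72) = 88. Step 2 — v_11(88) = 1 (factor: 88 = (11^1 · 8); the sign does not affect v_p). Step 3 — |x − y|_11 = 11^{-1} = 1/11.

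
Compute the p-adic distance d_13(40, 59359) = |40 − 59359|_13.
d_13(40, 59359) = 1/2197

Step 1 — x − y = 40 − 59359 = -59319. Step 2 — v_13(-59319) = 3 (factor: -59319 = −(13^3 · 27); the sign does not affect v_p). Step 3 — |x − y|_13 = 13^{-3} = 1/2197.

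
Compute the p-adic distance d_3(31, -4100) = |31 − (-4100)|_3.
d_3(31, -4100) = 1/243

Step 1 — x − y = 31 − (-4100) = 4131. Step 2 — v_3(4131) = 5 (factor: 4131 = (3^5 · 17); the sign does not affect v_p). Step 3 — |x − y|_3 = 3^{-5} = 1/243.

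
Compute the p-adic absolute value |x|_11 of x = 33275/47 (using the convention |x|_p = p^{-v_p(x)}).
|33275/47|_11 = 1/1331

Step 1 — compute v_11(x) by factoring powers of 11 out of the numerator and denominator: v_11(33275/47) = 3. Step 2 — apply |x|_p = p^{-v_p(x)} = 11^{-3} = 1/1331.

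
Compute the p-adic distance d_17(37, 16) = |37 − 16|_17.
d_17(37, 16) = 1

Step 1 — x − y = 37 − 16 = 21. Step 2 — v_17(21) = 0 (factor: 21 = (17^0 · 21); the sign does not affect v_p). Step 3 — |x − y|_17 = 17^{0} = 1.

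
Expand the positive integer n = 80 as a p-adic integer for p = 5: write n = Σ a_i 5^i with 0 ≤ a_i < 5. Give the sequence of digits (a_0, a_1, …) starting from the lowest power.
(a_0, a_1, …) = (0, 1, 3)

Repeated division by 5 gives the digits low-to-high: 80 = 1·5^1 + 3·5^2. Digit sequence: (0, 1, 3).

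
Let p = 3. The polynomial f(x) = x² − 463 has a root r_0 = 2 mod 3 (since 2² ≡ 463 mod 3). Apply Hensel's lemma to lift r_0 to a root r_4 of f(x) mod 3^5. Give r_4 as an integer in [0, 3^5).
r_4 = 56 (mod 243)

Hensel's recurrence: r_{i+1} = r_i − f(r_i)·(f′(r_i))^{-1} mod 3^{i+2}, with f′(x) = 2x. Iterate:
  r_0 = 2 (mod 3)
  r_1 = 2 (mod 9)
  r_2 = 2 (mod 27)
  r_3 = 56 (mod 81)
  r_4 = 56 (mod 243)
Final: r_4 = 56, and one checks f(r_4) ≡ 0 mod 3^5.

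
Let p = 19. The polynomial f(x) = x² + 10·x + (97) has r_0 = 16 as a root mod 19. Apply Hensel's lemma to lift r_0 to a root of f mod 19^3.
r_2 = 5032 (mod 6859)

Hensel: r_{i+1} = r_i − f(r_i)·(f′(r_i))^{-1} mod 19^{i+2}, f′(x) = 2x + 10. Iterate:
  r_0 = 16 (mod 19)
  r_1 = 339 (mod 361)
  r_2 = 5032 (mod 6859)
Final: r = 5032 satisfies f(r) ≡ 0 mod 19^3.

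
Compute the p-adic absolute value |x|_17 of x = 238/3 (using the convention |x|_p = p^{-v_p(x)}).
|238/3|_17 = 1/17

Step 1 — compute v_17(x) by factoring powers of 17 out of the numerator and denominator: v_17(238/3) = 1. Step 2 — apply |x|_p = p^{-v_p(x)} = 17^{-1} = 1/17.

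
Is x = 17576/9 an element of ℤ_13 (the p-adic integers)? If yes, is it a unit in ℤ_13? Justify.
x ∈ ℤ_13 but not a unit; v_13(x) = 3 > 0

ℤ_13 = {x ∈ ℚ_13 : v_13(x) ≥ 0} and ℤ_13^× = {x ∈ ℤ_13 : v_13(x) = 0}. Here v_13(17576/9) = v_13(num) − v_13(den) = 3; compare against these criteria.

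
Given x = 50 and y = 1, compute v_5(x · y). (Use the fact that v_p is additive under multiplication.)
v_5(50) = 2

v_p(x) = 2 (factor: 50 = 5^2 · 2); v_p(y) = 0 (factor: 1 = 5^0 · 1). Additivity: v_p(xy) = v_p(x) + v_p(y) = 2 + 0 = 2. (Direct check: xy = 50 = 5^2 · (2).)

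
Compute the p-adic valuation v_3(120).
v_3(120) = 1

v_3(n) is the largest exponent k such that 3^k divides n. Factor out: 120 = 3^1 · 40. (Sign doesn't affect v_p.) So v_3(120) = 1.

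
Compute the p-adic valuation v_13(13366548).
v_13(13366548) = 5

v_13(n) is the largest exponent k such that 13^k divides n. Factor out: 13366548 = 13^5 · 36. (Sign doesn't affect v_p.) So v_13(13366548) = 5.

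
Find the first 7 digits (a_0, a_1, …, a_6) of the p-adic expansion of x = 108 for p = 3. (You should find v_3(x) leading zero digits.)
(a_0, …, a_6) = (0, 0, 0, 1, 1, 0, 0)

v_3(108) = 3, so a_0 = ... = a_2 = 0. Factor out: x = 3^3 · u with u = 4 a unit in ℤ_3. Expand u iteratively via a_{v+i} = u_i mod 3, u_{i+1} = (u_i − a_{v+i})/3:
  u_0 = 4;  a_3 = 1;  u_1 = (u_0 − 1)/3 = 1
  u_1 = 1;  a_4 = 1;  u_2 = (u_1 − 1)/3 = 0
  u_2 = 0;  a_5 = 0;  u_3 = (u_2 − 0)/3 = 0
  u_3 = 0;  a_6 = 0;  u_4 = (u_3 − 0)/3 = 0
Digits: (0, 0, 0, 1, 1, 0, 0).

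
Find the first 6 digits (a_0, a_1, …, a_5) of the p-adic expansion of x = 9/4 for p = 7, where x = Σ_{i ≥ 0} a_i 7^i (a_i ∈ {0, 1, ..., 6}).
(a_0, …, a_5) = (4, 5, 1, 5, 1, 5)

v_7(9/4) = 0 (numerator and denominator both coprime to 7), so x ∈ ℤ_7^×. Compute digits iteratively via a_i = x_i mod 7, x_{i+1} = (x_i − a_i)/7, with x_0 = x:
  x_0 = 9/4;  a_0 = 4;  x_1 = (x_0 − 4)/7 = -1/4
  x_1 = -1/4;  a_1 = 5;  x_2 = (x_1 − 5)/7 = -3/4
  x_2 = -3/4;  a_2 = 1;  x_3 = (x_2 − 1)/7 = -1/4
  x_3 = -1/4;  a_3 = 5;  x_4 = (x_3 − 5)/7 = -3/4
  x_4 = -3/4;  a_4 = 1;  x_5 = (x_4 − 1)/7 = -1/4
  x_5 = -1/4;  a_5 = 5;  x_6 = (x_5 − 5)/7 = -3/4
Digits: (4, 5, 1, 5, 1, 5).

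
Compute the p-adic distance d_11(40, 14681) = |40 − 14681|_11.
d_11(40, 14681) = 1/14641

Step 1 — x − y = 40 − 14681 = -14641. Step 2 — v_11(-14641) = 4 (factor: -14641 = −(11^4 · 1); the sign does not affect v_p). Step 3 — |x − y|_11 = 11^{-4} = 1/14641.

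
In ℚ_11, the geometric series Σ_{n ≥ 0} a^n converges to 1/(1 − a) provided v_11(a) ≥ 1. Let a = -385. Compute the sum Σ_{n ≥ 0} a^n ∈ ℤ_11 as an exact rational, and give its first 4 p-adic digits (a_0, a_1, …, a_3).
Σ a^n = 1/(1 − a) = 1/386;  first 4 digits = (1, 9, 0, 4)

v_11(a) = 1 ≥ 1, so the series converges in ℤ_11 to 1/(1 − a) = 1/(1 − (-385)) = 1/386. Expand this rational in ℤ_11: compute digits iteratively via d_i = x_i mod 11, x_{i+1} = (x_i − d_i)/11. The first 4 digits are (1, 9, 0, 4).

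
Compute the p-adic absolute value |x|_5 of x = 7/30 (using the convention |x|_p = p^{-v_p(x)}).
|7/30|_5 = 5

Step 1 — compute v_5(x) by factoring powers of 5 out of the numerator and denominator: v_5(7/30) = -1. Step 2 — apply |x|_p = p^{-v_p(x)} = 5^{1} = 5.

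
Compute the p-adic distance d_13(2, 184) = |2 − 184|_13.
d_13(2, 184) = 1/13

Step 1 — x − y = 2 − 184 = -182. Step 2 — v_13(-182) = 1 (factor: -182 = −(13^1 · 14); the sign does not affect v_p). Step 3 — |x − y|_13 = 13^{-1} = 1/13.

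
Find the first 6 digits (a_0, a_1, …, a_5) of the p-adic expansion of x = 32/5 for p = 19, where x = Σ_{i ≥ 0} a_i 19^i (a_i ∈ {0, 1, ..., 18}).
(a_0, …, a_5) = (14, 11, 7, 11, 7, 11)

v_19(32/5) = 0 (numerator and denominator both coprime to 19), so x ∈ ℤ_19^×. Compute digits iteratively via a_i = x_i mod 19, x_{i+1} = (x_i − a_i)/19, with x_0 = x:
  x_0 = 32/5;  a_0 = 14;  x_1 = (x_0 − 14)/19 = -2/5
  x_1 = -2/5;  a_1 = 11;  x_2 = (x_1 − 11)/19 = -3/5
  x_2 = -3/5;  a_2 = 7;  x_3 = (x_2 − 7)/19 = -2/5
  x_3 = -2/5;  a_3 = 11;  x_4 = (x_3 − 11)/19 = -3/5
  x_4 = -3/5;  a_4 = 7;  x_5 = (x_4 − 7)/19 = -2/5
  x_5 = -2/5;  a_5 = 11;  x_6 = (x_5 − 11)/19 = -3/5
Digits: (14, 11, 7, 11, 7, 11).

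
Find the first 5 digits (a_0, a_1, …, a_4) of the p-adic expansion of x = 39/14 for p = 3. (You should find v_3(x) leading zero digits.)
(a_0, …, a_4) = (0, 2, 2, 2, 1)

v_3(39/14) = 1, so a_0 = ... = a_0 = 0. Factor out: x = 3^1 · u with u = 13/14 a unit in ℤ_3. Expand u iteratively via a_{v+i} = u_i mod 3, u_{i+1} = (u_i − a_{v+i})/3:
  u_0 = 13/14;  a_1 = 2;  u_1 = (u_0 − 2)/3 = -5/14
  u_1 = -5/14;  a_2 = 2;  u_2 = (u_1 − 2)/3 = -11/14
  u_2 = -11/14;  a_3 = 2;  u_3 = (u_2 − 2)/3 = -13/14
  u_3 = -13/14;  a_4 = 1;  u_4 = (u_3 − 1)/3 = -9/14
Digits: (0, 2, 2, 2, 1).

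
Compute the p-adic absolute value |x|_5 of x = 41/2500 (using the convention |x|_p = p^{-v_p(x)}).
|41/2500|_5 = 625

Step 1 — compute v_5(x) by factoring powers of 5 out of the numerator and denominator: v_5(41/2500) = -4. Step 2 — apply |x|_p = p^{-v_p(x)} = 5^{4} = 625.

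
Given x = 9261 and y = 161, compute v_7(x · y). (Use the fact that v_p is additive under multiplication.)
v_7(1491021) = 4

v_p(x) = 3 (factor: 9261 = 7^3 · 27); v_p(y) = 1 (factor: 161 = 7^1 · 23). Additivity: v_p(xy) = v_p(x) + v_p(y) = 3 + 1 = 4. (Direct check: xy = 1491021 = 7^4 · (621).)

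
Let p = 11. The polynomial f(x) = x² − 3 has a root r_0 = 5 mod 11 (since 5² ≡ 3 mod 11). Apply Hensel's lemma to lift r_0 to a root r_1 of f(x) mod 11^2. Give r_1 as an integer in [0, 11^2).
r_1 = 27 (mod 121)

Hensel's recurrence: r_{i+1} = r_i − f(r_i)·(f′(r_i))^{-1} mod 11^{i+2}, with f′(x) = 2x. Iterate:
  r_0 = 5 (mod 11)
  r_1 = 27 (mod 121)
Final: r_1 = 27, and one checks f(r_1) ≡ 0 mod 11^2.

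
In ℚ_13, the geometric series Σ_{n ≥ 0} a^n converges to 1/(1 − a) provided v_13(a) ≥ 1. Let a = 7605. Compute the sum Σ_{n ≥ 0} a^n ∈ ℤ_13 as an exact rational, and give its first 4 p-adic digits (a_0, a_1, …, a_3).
Σ a^n = 1/(1 − a) = -1/7604;  first 4 digits = (1, 0, 6, 3)

v_13(a) = 2 ≥ 1, so the series converges in ℤ_13 to 1/(1 − a) = 1/(1 − 7605) = -1/7604. Expand this rational in ℤ_13: compute digits iteratively via d_i = x_i mod 13, x_{i+1} = (x_i − d_i)/13. The first 4 digits are (1, 0, 6, 3).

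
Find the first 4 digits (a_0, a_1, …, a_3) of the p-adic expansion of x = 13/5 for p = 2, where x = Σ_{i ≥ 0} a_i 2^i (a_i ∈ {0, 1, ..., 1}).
(a_0, …, a_3) = (1, 0, 0, 1)

v_2(13/5) = 0 (numerator and denominator both coprime to 2), so x ∈ ℤ_2^×. Compute digits iteratively via a_i = x_i mod 2, x_{i+1} = (x_i − a_i)/2, with x_0 = x:
  x_0 = 13/5;  a_0 = 1;  x_1 = (x_0 − 1)/2 = 4/5
  x_1 = 4/5;  a_1 = 0;  x_2 = (x_1 − 0)/2 = 2/5
  x_2 = 2/5;  a_2 = 0;  x_3 = (x_2 − 0)/2 = 1/5
  x_3 = 1/5;  a_3 = 1;  x_4 = (x_3 − 1)/2 = -2/5
Digits: (1, 0, 0, 1).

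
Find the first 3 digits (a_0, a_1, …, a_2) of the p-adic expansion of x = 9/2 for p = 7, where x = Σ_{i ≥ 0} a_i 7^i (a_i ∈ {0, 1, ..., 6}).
(a_0, …, a_2) = (1, 4, 3)

v_7(9/2) = 0 (numerator and denominator both coprime to 7), so x ∈ ℤ_7^×. Compute digits iteratively via a_i = x_i mod 7, x_{i+1} = (x_i − a_i)/7, with x_0 = x:
  x_0 = 9/2;  a_0 = 1;  x_1 = (x_0 − 1)/7 = 1/2
  x_1 = 1/2;  a_1 = 4;  x_2 = (x_1 − 4)/7 = -1/2
  x_2 = -1/2;  a_2 = 3;  x_3 = (x_2 − 3)/7 = -1/2
Digits: (1, 4, 3).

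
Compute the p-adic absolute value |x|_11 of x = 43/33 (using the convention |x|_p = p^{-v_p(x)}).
|43/33|_11 = 11

Step 1 — compute v_11(x) by factoring powers of 11 out of the numerator and denominator: v_11(43/33) = -1. Step 2 — apply |x|_p = p^{-v_p(x)} = 11^{1} = 11.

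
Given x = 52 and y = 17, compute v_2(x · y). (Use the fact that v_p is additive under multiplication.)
v_2(884) = 2

v_p(x) = 2 (factor: 52 = 2^2 · 13); v_p(y) = 0 (factor: 17 = 2^0 · 17). Additivity: v_p(xy) = v_p(x) + v_p(y) = 2 + 0 = 2. (Direct check: xy = 884 = 2^2 · (221).)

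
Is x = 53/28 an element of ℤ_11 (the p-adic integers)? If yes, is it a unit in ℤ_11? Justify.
x ∈ ℤ_11^× (unit); v_11(x) = 0

ℤ_11 = {x ∈ ℚ_11 : v_11(x) ≥ 0} and ℤ_11^× = {x ∈ ℤ_11 : v_11(x) = 0}. Here v_11(53/28) = v_11(num) − v_11(den) = 0; compare against these criteria.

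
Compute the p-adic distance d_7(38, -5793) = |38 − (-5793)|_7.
d_7(38, -5793) = 1/343

Step 1 — x − y = 38 − (-5793) = 5831. Step 2 — v_7(5831) = 3 (factor: 5831 = (7^3 · 17); the sign does not affect v_p). Step 3 — |x − y|_7 = 7^{-3} = 1/343.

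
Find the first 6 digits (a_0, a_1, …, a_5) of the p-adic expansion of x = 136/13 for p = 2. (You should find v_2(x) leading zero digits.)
(a_0, …, a_5) = (0, 0, 0, 1, 0, 1)

v_2(136/13) = 3, so a_0 = ... = a_2 = 0. Factor out: x = 2^3 · u with u = 17/13 a unit in ℤ_2. Expand u iteratively via a_{v+i} = u_i mod 2, u_{i+1} = (u_i − a_{v+i})/2:
  u_0 = 17/13;  a_3 = 1;  u_1 = (u_0 − 1)/2 = 2/13
  u_1 = 2/13;  a_4 = 0;  u_2 = (u_1 − 0)/2 = 1/13
  u_2 = 1/13;  a_5 = 1;  u_3 = (u_2 − 1)/2 = -6/13
Digits: (0, 0, 0, 1, 0, 1).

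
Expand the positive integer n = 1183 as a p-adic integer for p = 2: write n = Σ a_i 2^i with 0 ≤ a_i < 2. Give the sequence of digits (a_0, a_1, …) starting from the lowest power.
(a_0, a_1, …) = (1, 1, 1, 1, 1, 0, 0, 1, 0, 0, 1)

Repeated division by 2 gives the digits low-to-high: 1183 = 1 + 1·2^1 + 1·2^2 + 1·2^3 + 1·2^4 + 1·2^7 + 1·2^10. Digit sequence: (1, 1, 1, 1, 1, 0, 0, 1, 0, 0, 1).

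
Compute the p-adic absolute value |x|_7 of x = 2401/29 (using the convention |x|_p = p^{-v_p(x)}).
|2401/29|_7 = 1/2401

Step 1 — compute v_7(x) by factoring powers of 7 out of the numerator and denominator: v_7(2401/29) = 4. Step 2 — apply |x|_p = p^{-v_p(x)} = 7^{-4} = 1/2401.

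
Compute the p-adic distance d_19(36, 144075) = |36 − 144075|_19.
d_19(36, 144075) = 1/6859

Step 1 — x − y = 36 − 144075 = -144039. Step 2 — v_19(-144039) = 3 (factor: -144039 = −(19^3 · 21); the sign does not affect v_p). Step 3 — |x − y|_19 = 19^{-3} = 1/6859.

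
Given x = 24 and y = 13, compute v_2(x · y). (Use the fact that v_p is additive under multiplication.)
v_2(312) = 3

v_p(x) = 3 (factor: 24 = 2^3 · 3); v_p(y) = 0 (factor: 13 = 2^0 · 13). Additivity: v_p(xy) = v_p(x) + v_p(y) = 3 + 0 = 3. (Direct check: xy = 312 = 2^3 · (39).)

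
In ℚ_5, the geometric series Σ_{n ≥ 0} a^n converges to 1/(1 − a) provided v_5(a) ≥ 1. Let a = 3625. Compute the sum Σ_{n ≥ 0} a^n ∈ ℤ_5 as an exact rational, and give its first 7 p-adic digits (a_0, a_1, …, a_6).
Σ a^n = 1/(1 − a) = -1/3624;  first 7 digits = (1, 0, 0, 4, 0, 1, 1)

v_5(a) = 3 ≥ 1, so the series converges in ℤ_5 to 1/(1 − a) = 1/(1 − 3625) = -1/3624. Expand this rational in ℤ_5: compute digits iteratively via d_i = x_i mod 5, x_{i+1} = (x_i − d_i)/5. The first 7 digits are (1, 0, 0, 4, 0, 1, 1).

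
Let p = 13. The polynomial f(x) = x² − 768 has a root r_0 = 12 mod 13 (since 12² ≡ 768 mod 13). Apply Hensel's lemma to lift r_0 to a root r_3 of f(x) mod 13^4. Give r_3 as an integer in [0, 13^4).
r_3 = 13558 (mod 28561)

Hensel's recurrence: r_{i+1} = r_i − f(r_i)·(f′(r_i))^{-1} mod 13^{i+2}, with f′(x) = 2x. Iterate:
  r_0 = 12 (mod 13)
  r_1 = 38 (mod 169)
  r_2 = 376 (mod 2197)
  r_3 = 13558 (mod 28561)
Final: r_3 = 13558, and one checks f(r_3) ≡ 0 mod 13^4.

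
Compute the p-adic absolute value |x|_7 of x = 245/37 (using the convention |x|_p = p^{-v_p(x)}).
|245/37|_7 = 1/49

Step 1 — compute v_7(x) by factoring powers of 7 out of the numerator and denominator: v_7(245/37) = 2. Step 2 — apply |x|_p = p^{-v_p(x)} = 7^{-2} = 1/49.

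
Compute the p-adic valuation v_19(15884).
v_19(15884) = 2

v_19(n) is the largest exponent k such that 19^k divides n. Factor out: 15884 = 19^2 · 44. (Sign doesn't affect v_p.) So v_19(15884) = 2.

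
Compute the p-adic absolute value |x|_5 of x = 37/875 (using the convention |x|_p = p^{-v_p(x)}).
|37/875|_5 = 125

Step 1 — compute v_5(x) by factoring powers of 5 out of the numerator and denominator: v_5(37/875) = -3. Step 2 — apply |x|_p = p^{-v_p(x)} = 5^{3} = 125.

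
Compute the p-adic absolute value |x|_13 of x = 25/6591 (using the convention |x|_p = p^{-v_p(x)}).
|25/6591|_13 = 2197

Step 1 — compute v_13(x) by factoring powers of 13 out of the numerator and denominator: v_13(25/6591) = -3. Step 2 — apply |x|_p = p^{-v_p(x)} = 13^{3} = 2197.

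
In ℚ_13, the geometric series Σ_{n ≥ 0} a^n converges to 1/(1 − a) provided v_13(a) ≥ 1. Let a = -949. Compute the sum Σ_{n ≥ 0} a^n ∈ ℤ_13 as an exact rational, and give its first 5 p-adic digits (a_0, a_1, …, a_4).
Σ a^n = 1/(1 − a) = 1/950;  first 5 digits = (1, 5, 6, 1, 8)

v_13(a) = 1 ≥ 1, so the series converges in ℤ_13 to 1/(1 − a) = 1/(1 − (-949)) = 1/950. Expand this rational in ℤ_13: compute digits iteratively via d_i = x_i mod 13, x_{i+1} = (x_i − d_i)/13. The first 5 digits are (1, 5, 6, 1, 8).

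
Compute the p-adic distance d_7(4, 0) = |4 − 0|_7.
d_7(4, 0) = 1

Step 1 — x − y = 4 − 0 = 4. Step 2 — v_7(4) = 0 (factor: 4 = (7^0 · 4); the sign does not affect v_p). Step 3 — |x − y|_7 = 7^{0} = 1.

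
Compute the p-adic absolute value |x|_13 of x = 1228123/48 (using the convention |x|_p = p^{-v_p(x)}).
|1228123/48|_13 = 1/28561

Step 1 — compute v_13(x) by factoring powers of 13 out of the numerator and denominator: v_13(1228123/48) = 4. Step 2 — apply |x|_p = p^{-v_p(x)} = 13^{-4} = 1/28561.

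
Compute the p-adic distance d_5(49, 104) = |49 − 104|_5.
d_5(49, 104) = 1/5

Step 1 — x − y = 49 − 104 = -55. Step 2 — v_5(-55) = 1 (factor: -55 = −(5^1 · 11); the sign does not affect v_p). Step 3 — |x − y|_5 = 5^{-1} = 1/5.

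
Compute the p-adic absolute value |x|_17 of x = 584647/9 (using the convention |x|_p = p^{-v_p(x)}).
|584647/9|_17 = 1/83521

Step 1 — compute v_17(x) by factoring powers of 17 out of the numerator and denominator: v_17(584647/9) = 4. Step 2 — apply |x|_p = p^{-v_p(x)} = 17^{-4} = 1/83521.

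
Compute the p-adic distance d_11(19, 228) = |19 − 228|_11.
d_11(19, 228) = 1/11

Step 1 — x − y = 19 − 228 = -209. Step 2 — v_11(-209) = 1 (factor: -209 = −(11^1 · 19); the sign does not affect v_p). Step 3 — |x − y|_11 = 11^{-1} = 1/11.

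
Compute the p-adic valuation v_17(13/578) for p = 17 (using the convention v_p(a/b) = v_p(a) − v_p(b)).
v_17(13/578) = -2

Factor powers of 17 from the numerator and denominator of the reduced fraction: 13 = 17^0 · 13 and 578 = 17^2 · 2. Apply v_p(a/b) = v_p(a) − v_p(b): v_17(13/578) = 0 − 2 = -2.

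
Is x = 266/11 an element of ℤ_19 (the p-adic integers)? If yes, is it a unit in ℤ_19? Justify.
x ∈ ℤ_19 but not a unit; v_19(x) = 1 > 0

ℤ_19 = {x ∈ ℚ_19 : v_19(x) ≥ 0} and ℤ_19^× = {x ∈ ℤ_19 : v_19(x) = 0}. Here v_19(266/11) = v_19(num) − v_19(den) = 1; compare against these criteria.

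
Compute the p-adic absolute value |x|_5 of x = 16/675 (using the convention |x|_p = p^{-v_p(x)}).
|16/675|_5 = 25

Step 1 — compute v_5(x) by factoring powers of 5 out of the numerator and denominator: v_5(16/675) = -2. Step 2 — apply |x|_p = p^{-v_p(x)} = 5^{2} = 25.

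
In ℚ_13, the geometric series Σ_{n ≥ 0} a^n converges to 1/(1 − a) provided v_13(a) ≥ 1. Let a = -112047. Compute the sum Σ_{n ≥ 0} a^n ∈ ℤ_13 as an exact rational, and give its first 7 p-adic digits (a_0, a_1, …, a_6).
Σ a^n = 1/(1 − a) = 1/112048;  first 7 digits = (1, 0, 0, 1, 9, 12, 0)

v_13(a) = 3 ≥ 1, so the series converges in ℤ_13 to 1/(1 − a) = 1/(1 − (-112047)) = 1/112048. Expand this rational in ℤ_13: compute digits iteratively via d_i = x_i mod 13, x_{i+1} = (x_i − d_i)/13. The first 7 digits are (1, 0, 0, 1, 9, 12, 0).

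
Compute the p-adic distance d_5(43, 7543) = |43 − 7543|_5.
d_5(43, 7543) = 1/625

Step 1 — x − y = 43 − 7543 = -7500. Step 2 — v_5(-7500) = 4 (factor: -7500 = −(5^4 · 12); the sign does not affect v_p). Step 3 — |x − y|_5 = 5^{-4} = 1/625.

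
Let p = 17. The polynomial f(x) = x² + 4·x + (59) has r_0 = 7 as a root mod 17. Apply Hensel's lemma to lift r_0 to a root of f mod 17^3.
r_2 = 3339 (mod 4913)

Hensel: r_{i+1} = r_i − f(r_i)·(f′(r_i))^{-1} mod 17^{i+2}, f′(x) = 2x + 4. Iterate:
  r_0 = 7 (mod 17)
  r_1 = 160 (mod 289)
  r_2 = 3339 (mod 4913)
Final: r = 3339 satisfies f(r) ≡ 0 mod 17^3.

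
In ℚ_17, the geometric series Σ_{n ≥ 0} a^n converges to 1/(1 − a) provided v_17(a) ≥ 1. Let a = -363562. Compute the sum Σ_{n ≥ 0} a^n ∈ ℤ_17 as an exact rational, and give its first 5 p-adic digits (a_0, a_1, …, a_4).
Σ a^n = 1/(1 − a) = 1/363563;  first 5 digits = (1, 0, 0, 11, 12)

v_17(a) = 3 ≥ 1, so the series converges in ℤ_17 to 1/(1 − a) = 1/(1 − (-363562)) = 1/363563. Expand this rational in ℤ_17: compute digits iteratively via d_i = x_i mod 17, x_{i+1} = (x_i − d_i)/17. The first 5 digits are (1, 0, 0, 11, 12).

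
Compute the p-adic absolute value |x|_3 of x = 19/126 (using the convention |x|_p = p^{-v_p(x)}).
|19/126|_3 = 9

Step 1 — compute v_3(x) by factoring powers of 3 out of the numerator and denominator: v_3(19/126) = -2. Step 2 — apply |x|_p = p^{-v_p(x)} = 3^{2} = 9.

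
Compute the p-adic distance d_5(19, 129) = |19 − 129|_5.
d_5(19, 129) = 1/5

Step 1 — x − y = 19 − 129 = -110. Step 2 — v_5(-110) = 1 (factor: -110 = −(5^1 · 22); the sign does not affect v_p). Step 3 — |x − y|_5 = 5^{-1} = 1/5.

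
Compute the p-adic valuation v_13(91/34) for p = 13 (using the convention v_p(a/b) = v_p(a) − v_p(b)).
v_13(91/34) = 1

Factor powers of 13 from the numerator and denominator of the reduced fraction: 91 = 13^1 · 7 and 34 = 13^0 · 34. Apply v_p(a/b) = v_p(a) − v_p(b): v_13(91/34) = 1 − 0 = 1.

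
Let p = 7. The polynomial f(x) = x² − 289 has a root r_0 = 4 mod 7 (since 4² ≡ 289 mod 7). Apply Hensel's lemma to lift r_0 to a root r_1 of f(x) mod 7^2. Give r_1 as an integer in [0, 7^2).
r_1 = 32 (mod 49)

Hensel's recurrence: r_{i+1} = r_i − f(r_i)·(f′(r_i))^{-1} mod 7^{i+2}, with f′(x) = 2x. Iterate:
  r_0 = 4 (mod 7)
  r_1 = 32 (mod 49)
Final: r_1 = 32, and one checks f(r_1) ≡ 0 mod 7^2.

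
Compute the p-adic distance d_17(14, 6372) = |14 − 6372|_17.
d_17(14, 6372) = 1/289

Step 1 — x − y = 14 − 6372 = -6358. Step 2 — v_17(-6358) = 2 (factor: -6358 = −(17^2 · 22); the sign does not affect v_p). Step 3 — |x − y|_17 = 17^{-2} = 1/289.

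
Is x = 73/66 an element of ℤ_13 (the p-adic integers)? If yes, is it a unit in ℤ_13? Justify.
x ∈ ℤ_13^× (unit); v_13(x) = 0

ℤ_13 = {x ∈ ℚ_13 : v_13(x) ≥ 0} and ℤ_13^× = {x ∈ ℤ_13 : v_13(x) = 0}. Here v_13(73/66) = v_13(num) − v_13(den) = 0; compare against these criteria.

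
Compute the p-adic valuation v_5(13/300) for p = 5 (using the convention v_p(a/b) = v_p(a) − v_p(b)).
v_5(13/300) = -2

Factor powers of 5 from the numerator and denominator of the reduced fraction: 13 = 5^0 · 13 and 300 = 5^2 · 12. Apply v_p(a/b) = v_p(a) − v_p(b): v_5(13/300) = 0 − 2 = -2.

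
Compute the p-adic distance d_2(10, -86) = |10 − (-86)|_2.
d_2(10, -86) = 1/32

Step 1 — x − y = 10 − (-86) = 96. Step 2 — v_2(96) = 5 (factor: 96 = (2^5 · 3); the sign does not affect v_p). Step 3 — |x − y|_2 = 2^{-5} = 1/32.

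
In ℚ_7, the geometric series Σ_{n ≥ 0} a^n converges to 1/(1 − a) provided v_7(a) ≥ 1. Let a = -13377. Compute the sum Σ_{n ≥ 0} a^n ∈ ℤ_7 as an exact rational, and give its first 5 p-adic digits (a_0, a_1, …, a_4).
Σ a^n = 1/(1 − a) = 1/13378;  first 5 digits = (1, 0, 0, 3, 1)

v_7(a) = 3 ≥ 1, so the series converges in ℤ_7 to 1/(1 − a) = 1/(1 − (-13377)) = 1/13378. Expand this rational in ℤ_7: compute digits iteratively via d_i = x_i mod 7, x_{i+1} = (x_i − d_i)/7. The first 5 digits are (1, 0, 0, 3, 1).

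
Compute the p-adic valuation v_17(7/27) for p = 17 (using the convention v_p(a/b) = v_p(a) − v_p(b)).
v_17(7/27) = 0

Factor powers of 17 from the numerator and denominator of the reduced fraction: 7 = 17^0 · 7 and 27 = 17^0 · 27. Apply v_p(a/b) = v_p(a) − v_p(b): v_17(7/27) = 0 − 0 = 0.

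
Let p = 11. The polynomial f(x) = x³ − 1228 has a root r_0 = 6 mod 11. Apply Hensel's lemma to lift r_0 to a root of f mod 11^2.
r_1 = 105 (mod 121)

Hensel: r_{i+1} = r_i − f(r_i)/f′(r_i) mod 11^{i+2}, where f′(x) = 3x². Iterate:
  r_0 = 6 (mod 11)
  r_1 = 105 (mod 121)
Final: r = 105 with f(r) ≡ 0 mod 11^2.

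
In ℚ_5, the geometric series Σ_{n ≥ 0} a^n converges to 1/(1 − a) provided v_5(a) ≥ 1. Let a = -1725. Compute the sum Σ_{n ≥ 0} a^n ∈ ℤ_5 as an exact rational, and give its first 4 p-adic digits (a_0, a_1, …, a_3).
Σ a^n = 1/(1 − a) = 1/1726;  first 4 digits = (1, 0, 1, 1)

v_5(a) = 2 ≥ 1, so the series converges in ℤ_5 to 1/(1 − a) = 1/(1 − (-1725)) = 1/1726. Expand this rational in ℤ_5: compute digits iteratively via d_i = x_i mod 5, x_{i+1} = (x_i − d_i)/5. The first 4 digits are (1, 0, 1, 1).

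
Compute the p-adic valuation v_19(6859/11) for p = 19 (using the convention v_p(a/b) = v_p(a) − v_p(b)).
v_19(6859/11) = 3

Factor powers of 19 from the numerator and denominator of the reduced fraction: 6859 = 19^3 · 1 and 11 = 19^0 · 11. Apply v_p(a/b) = v_p(a) − v_p(b): v_19(6859/11) = 3 − 0 = 3.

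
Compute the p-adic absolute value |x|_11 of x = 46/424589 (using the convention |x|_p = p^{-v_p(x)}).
|46/424589|_11 = 14641

Step 1 — compute v_11(x) by factoring powers of 11 out of the numerator and denominator: v_11(46/424589) = -4. Step 2 — apply |x|_p = p^{-v_p(x)} = 11^{4} = 14641.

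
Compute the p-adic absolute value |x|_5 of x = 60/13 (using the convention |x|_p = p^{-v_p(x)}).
|60/13|_5 = 1/5

Step 1 — compute v_5(x) by factoring powers of 5 out of the numerator and denominator: v_5(60/13) = 1. Step 2 — apply |x|_p = p^{-v_p(x)} = 5^{-1} = 1/5.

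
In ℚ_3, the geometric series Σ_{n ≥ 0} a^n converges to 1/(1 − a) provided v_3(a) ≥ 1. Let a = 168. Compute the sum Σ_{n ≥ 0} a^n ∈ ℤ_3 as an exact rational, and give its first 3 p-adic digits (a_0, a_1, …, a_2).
Σ a^n = 1/(1 − a) = -1/167;  first 3 digits = (1, 2, 1)

v_3(a) = 1 ≥ 1, so the series converges in ℤ_3 to 1/(1 − a) = 1/(1 − 168) = -1/167. Expand this rational in ℤ_3: compute digits iteratively via d_i = x_i mod 3, x_{i+1} = (x_i − d_i)/3. The first 3 digits are (1, 2, 1).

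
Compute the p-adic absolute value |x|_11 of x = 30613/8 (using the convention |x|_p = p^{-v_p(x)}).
|30613/8|_11 = 1/1331

Step 1 — compute v_11(x) by factoring powers of 11 out of the numerator and denominator: v_11(30613/8) = 3. Step 2 — apply |x|_p = p^{-v_p(x)} = 11^{-3} = 1/1331.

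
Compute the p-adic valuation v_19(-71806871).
v_19(-71806871) = 5

v_19(n) is the largest exponent k such that 19^k divides n. Factor out: -71806871 = -19^5 · 29. (Sign doesn't affect v_p.) So v_19(-71806871) = 5.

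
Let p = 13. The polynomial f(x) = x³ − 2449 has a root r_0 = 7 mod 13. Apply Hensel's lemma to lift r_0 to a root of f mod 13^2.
r_1 = 111 (mod 169)

Hensel: r_{i+1} = r_i − f(r_i)/f′(r_i) mod 13^{i+2}, where f′(x) = 3x². Iterate:
  r_0 = 7 (mod 13)
  r_1 = 111 (mod 169)
Final: r = 111 with f(r) ≡ 0 mod 13^2.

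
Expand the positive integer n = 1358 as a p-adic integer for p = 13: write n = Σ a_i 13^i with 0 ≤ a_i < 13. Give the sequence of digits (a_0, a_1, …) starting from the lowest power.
(a_0, a_1, …) = (6, 0, 8)

Repeated division by 13 gives the digits low-to-high: 1358 = 6 + 8·13^2. Digit sequence: (6, 0, 8).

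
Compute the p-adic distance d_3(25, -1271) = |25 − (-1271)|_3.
d_3(25, -1271) = 1/81

Step 1 — x − y = 25 − (-1271) = 1296. Step 2 — v_3(1296) = 4 (factor: 1296 = (3^4 · 16); the sign does not affect v_p). Step 3 — |x − y|_3 = 3^{-4} = 1/81.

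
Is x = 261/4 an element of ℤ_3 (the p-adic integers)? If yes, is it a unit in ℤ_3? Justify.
x ∈ ℤ_3 but not a unit; v_3(x) = 2 > 0

ℤ_3 = {x ∈ ℚ_3 : v_3(x) ≥ 0} and ℤ_3^× = {x ∈ ℤ_3 : v_3(x) = 0}. Here v_3(261/4) = v_3(num) − v_3(den) = 2; compare against these criteria.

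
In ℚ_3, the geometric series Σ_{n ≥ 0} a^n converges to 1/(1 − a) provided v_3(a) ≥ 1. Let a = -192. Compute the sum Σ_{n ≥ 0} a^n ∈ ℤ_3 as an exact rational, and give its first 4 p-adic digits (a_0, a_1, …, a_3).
Σ a^n = 1/(1 − a) = 1/193;  first 4 digits = (1, 2, 0, 1)

v_3(a) = 1 ≥ 1, so the series converges in ℤ_3 to 1/(1 − a) = 1/(1 − (-192)) = 1/193. Expand this rational in ℤ_3: compute digits iteratively via d_i = x_i mod 3, x_{i+1} = (x_i − d_i)/3. The first 4 digits are (1, 2, 0, 1).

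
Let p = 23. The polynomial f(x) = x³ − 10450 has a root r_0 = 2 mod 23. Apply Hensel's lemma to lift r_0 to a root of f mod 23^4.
r_3 = 147317 (mod 279841)

Hensel: r_{i+1} = r_i − f(r_i)/f′(r_i) mod 23^{i+2}, where f′(x) = 3x². Iterate:
  r_0 = 2 (mod 23)
  r_1 = 255 (mod 529)
  r_2 = 1313 (mod 12167)
  r_3 = 147317 (mod 279841)
Final: r = 147317 with f(r) ≡ 0 mod 23^4.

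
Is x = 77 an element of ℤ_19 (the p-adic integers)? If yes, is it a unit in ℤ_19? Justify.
x ∈ ℤ_19^× (unit); v_19(x) = 0

ℤ_19 = {x ∈ ℚ_19 : v_19(x) ≥ 0} and ℤ_19^× = {x ∈ ℤ_19 : v_19(x) = 0}. Here v_19(77) = v_19(num) − v_19(den) = 0; compare against these criteria.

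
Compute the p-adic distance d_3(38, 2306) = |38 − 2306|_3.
d_3(38, 2306) = 1/81

Step 1 — x − y = 38 − 2306 = -2268. Step 2 — v_3(-2268) = 4 (factor: -2268 = −(3^4 · 28); the sign does not affect v_p). Step 3 — |x − y|_3 = 3^{-4} = 1/81.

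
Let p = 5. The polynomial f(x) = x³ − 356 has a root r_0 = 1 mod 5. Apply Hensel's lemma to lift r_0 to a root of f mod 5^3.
r_2 = 61 (mod 125)

Hensel: r_{i+1} = r_i − f(r_i)/f′(r_i) mod 5^{i+2}, where f′(x) = 3x². Iterate:
  r_0 = 1 (mod 5)
  r_1 = 11 (mod 25)
  r_2 = 61 (mod 125)
Final: r = 61 with f(r) ≡ 0 mod 5^3.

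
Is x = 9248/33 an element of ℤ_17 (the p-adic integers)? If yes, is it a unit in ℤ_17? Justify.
x ∈ ℤ_17 but not a unit; v_17(x) = 2 > 0

ℤ_17 = {x ∈ ℚ_17 : v_17(x) ≥ 0} and ℤ_17^× = {x ∈ ℤ_17 : v_17(x) = 0}. Here v_17(9248/33) = v_17(num) − v_17(den) = 2; compare against these criteria.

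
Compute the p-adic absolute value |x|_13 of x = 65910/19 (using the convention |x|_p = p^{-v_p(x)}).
|65910/19|_13 = 1/2197

Step 1 — compute v_13(x) by factoring powers of 13 out of the numerator and denominator: v_13(65910/19) = 3. Step 2 — apply |x|_p = p^{-v_p(x)} = 13^{-3} = 1/2197.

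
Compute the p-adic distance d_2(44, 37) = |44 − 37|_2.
d_2(44, 37) = 1

Step 1 — x − y = 44 − 37 = 7. Step 2 — v_2(7) = 0 (factor: 7 = (2^0 · 7); the sign does not affect v_p). Step 3 — |x − y|_2 = 2^{0} = 1.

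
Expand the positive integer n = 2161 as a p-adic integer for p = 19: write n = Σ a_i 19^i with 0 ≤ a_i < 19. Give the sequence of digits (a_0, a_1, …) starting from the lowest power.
(a_0, a_1, …) = (14, 18, 5)

Repeated division by 19 gives the digits low-to-high: 2161 = 14 + 18·19^1 + 5·19^2. Digit sequence: (14, 18, 5).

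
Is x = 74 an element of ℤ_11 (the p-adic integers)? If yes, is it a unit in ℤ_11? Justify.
x ∈ ℤ_11^× (unit); v_11(x) = 0

ℤ_11 = {x ∈ ℚ_11 : v_11(x) ≥ 0} and ℤ_11^× = {x ∈ ℤ_11 : v_11(x) = 0}. Here v_11(74) = v_11(num) − v_11(den) = 0; compare against these criteria.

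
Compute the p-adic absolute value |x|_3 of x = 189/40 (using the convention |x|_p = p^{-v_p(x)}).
|189/40|_3 = 1/27

Step 1 — compute v_3(x) by factoring powers of 3 out of the numerator and denominator: v_3(189/40) = 3. Step 2 — apply |x|_p = p^{-v_p(x)} = 3^{-3} = 1/27.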